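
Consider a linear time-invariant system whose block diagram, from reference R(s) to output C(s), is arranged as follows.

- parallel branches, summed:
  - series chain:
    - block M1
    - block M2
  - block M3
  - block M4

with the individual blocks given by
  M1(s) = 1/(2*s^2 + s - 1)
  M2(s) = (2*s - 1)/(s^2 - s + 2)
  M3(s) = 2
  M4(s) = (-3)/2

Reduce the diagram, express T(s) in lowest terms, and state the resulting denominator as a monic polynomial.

Reducing step by step:

Step 1 - cascade M1, M2 -> 1/(s^3 + s + 2)
Step 2 - add (M1*M2), M3, M4 (parallel) -> (s^3 + s + 4)/(2*s^3 + 2*s + 4)
The result of step 2 is T(s) in lowest terms. Its denominator has leading coefficient 2; dividing the denominator through by 2 makes it monic.

Answer: s^3 + s + 2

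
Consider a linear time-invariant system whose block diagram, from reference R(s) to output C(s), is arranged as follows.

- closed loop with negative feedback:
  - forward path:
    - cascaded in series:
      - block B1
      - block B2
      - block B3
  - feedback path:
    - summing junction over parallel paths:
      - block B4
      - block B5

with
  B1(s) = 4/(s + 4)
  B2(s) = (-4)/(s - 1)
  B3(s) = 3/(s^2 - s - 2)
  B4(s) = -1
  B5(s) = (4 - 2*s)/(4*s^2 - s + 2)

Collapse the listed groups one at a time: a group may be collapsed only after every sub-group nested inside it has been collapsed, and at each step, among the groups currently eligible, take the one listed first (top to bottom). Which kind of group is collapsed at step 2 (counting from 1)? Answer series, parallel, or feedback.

Answer: parallel

Working:
Step 1. combine B1, B2, B3 in series
Step 2. parallel reduction of B4, B5
Step 3. apply the feedback formula to (B1*B2*B3), (B4+B5)
Step 2 collapses a parallel group.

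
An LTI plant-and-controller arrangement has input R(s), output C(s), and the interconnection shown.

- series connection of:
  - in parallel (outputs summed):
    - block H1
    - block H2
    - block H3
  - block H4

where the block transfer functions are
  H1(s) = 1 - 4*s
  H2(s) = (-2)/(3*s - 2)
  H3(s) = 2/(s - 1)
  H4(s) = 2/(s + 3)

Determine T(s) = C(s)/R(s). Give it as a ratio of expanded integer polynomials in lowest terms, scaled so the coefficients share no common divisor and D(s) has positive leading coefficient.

Step 1. reduce the parallel group H1, H2, H3; result (-12*s^3 + 23*s^2 - 9*s)/(3*s^2 - 5*s + 2)
Step 2. cascade (H1+H2+H3), H4, giving the overall T(s)

Answer: (-24*s^3 + 46*s^2 - 18*s)/(3*s^3 + 4*s^2 - 13*s + 6)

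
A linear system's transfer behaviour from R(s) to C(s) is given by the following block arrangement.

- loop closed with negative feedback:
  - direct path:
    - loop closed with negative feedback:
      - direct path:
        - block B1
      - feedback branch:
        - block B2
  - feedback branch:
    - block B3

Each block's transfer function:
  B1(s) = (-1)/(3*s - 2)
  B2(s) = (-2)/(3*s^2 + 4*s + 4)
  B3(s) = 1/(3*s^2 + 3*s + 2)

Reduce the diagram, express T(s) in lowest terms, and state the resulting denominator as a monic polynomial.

The answer is s^5 + 5*s^4/3 + 16*s^3/9 + s^2/9 - 14*s/27 - 16/27.

Reasoning:
[1] apply the feedback formula to B1, B2, giving (-3*s^2 - 4*s - 4)/(9*s^3 + 6*s^2 + 4*s - 6)
[2] apply the feedback formula to [B1/(1+B1*B2)], B3, giving (-9*s^4 - 21*s^3 - 30*s^2 - 20*s - 8)/(27*s^5 + 45*s^4 + 48*s^3 + 3*s^2 - 14*s - 16)
That last expression is T(s), already simplified. Scaling its denominator by 1/27 (the reciprocal of the leading coefficient) yields the monic denominator.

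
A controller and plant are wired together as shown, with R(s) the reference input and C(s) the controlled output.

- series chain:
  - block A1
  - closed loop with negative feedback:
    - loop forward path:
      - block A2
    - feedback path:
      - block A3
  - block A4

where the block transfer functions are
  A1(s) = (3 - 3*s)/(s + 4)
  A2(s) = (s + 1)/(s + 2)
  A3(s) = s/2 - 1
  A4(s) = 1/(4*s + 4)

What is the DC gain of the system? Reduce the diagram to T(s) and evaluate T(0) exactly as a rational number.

Reducing step by step:

(1) feedback reduction of A2, A3, giving (2*s + 2)/(s^2 + s + 2)
(2) reduce the series chain A1, [A2/(1+A2*A3)], A4, giving (3 - 3*s)/(2*s^3 + 10*s^2 + 12*s + 16)
DC gain: substitute s = 0 into T(s) from step 2: T(0) = 3/16.

Answer: 3/16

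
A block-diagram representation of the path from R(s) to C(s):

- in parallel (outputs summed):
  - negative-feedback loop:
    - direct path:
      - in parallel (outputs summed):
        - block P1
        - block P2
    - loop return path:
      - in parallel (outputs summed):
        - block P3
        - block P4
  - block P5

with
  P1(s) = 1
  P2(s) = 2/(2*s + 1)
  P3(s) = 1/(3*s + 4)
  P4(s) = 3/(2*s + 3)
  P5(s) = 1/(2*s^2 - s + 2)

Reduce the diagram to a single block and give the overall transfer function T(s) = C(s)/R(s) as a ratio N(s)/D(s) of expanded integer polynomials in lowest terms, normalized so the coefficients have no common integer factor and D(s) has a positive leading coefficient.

The answer is (12*s^4 + 28*s^3 + 25*s^2 + 44*s + 43)/(12*s^4 + 38*s^3 + 28*s^2 + 25*s + 38).

Reasoning:
Step 1: reduce the parallel group P1, P2 = (2*s + 3)/(2*s + 1)
Step 2: add P3, P4 (parallel) = (11*s + 15)/(6*s^2 + 17*s + 12)
Step 3: apply the feedback formula to (P1+P2), (P3+P4) = (6*s^2 + 17*s + 12)/(6*s^2 + 22*s + 19)
Step 4: sum the parallel branches [(P1+P2)/(1+(P1+P2)*(P3+P4))], P5, giving the overall T(s)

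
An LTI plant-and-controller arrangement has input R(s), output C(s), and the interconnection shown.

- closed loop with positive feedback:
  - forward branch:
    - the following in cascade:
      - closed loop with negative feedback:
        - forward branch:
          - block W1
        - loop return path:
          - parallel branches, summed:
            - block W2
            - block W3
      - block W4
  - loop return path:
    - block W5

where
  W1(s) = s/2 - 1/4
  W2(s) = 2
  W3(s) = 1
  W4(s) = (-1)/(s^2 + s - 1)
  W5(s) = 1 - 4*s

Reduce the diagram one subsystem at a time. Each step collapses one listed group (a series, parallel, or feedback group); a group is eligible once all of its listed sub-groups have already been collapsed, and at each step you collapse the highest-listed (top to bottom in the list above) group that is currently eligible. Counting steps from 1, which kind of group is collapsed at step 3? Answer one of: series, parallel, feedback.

The answer is series.

Reasoning:
(1) combine W2, W3 in parallel
(2) reduce the feedback loop with forward W1 and return (W2+W3)
(3) reduce the series chain [W1/(1+W1*(W2+W3))], W4
(4) close the feedback loop around ([W1/(1+W1*(W2+W3))]*W4), W5
Step 3 collapses a series group.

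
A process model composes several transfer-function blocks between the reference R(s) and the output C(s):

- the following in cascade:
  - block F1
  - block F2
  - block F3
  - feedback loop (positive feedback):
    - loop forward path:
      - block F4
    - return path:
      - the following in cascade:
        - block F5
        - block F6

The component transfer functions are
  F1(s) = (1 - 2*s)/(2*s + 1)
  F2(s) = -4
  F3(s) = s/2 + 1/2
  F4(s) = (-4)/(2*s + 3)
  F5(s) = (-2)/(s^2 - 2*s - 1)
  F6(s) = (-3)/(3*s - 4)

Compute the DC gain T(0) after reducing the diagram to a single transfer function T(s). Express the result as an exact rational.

(1) cascade F5, F6 gives 6/(3*s^3 - 10*s^2 + 5*s + 4)
(2) feedback reduction of F4, (F5*F6) gives (-12*s^3 + 40*s^2 - 20*s - 16)/(6*s^4 - 11*s^3 - 20*s^2 + 23*s + 36)
(3) reduce the series chain F1, F2, F3, [F4/(1-F4*(F5*F6))] gives (-48*s^5 + 136*s^4 + 24*s^3 - 184*s^2 + 8*s + 32)/(12*s^5 - 16*s^4 - 51*s^3 + 26*s^2 + 95*s + 36)
DC gain: substitute s = 0 into T(s) from step 3: T(0) = 32/36 = 8/9.

Final answer: 8/9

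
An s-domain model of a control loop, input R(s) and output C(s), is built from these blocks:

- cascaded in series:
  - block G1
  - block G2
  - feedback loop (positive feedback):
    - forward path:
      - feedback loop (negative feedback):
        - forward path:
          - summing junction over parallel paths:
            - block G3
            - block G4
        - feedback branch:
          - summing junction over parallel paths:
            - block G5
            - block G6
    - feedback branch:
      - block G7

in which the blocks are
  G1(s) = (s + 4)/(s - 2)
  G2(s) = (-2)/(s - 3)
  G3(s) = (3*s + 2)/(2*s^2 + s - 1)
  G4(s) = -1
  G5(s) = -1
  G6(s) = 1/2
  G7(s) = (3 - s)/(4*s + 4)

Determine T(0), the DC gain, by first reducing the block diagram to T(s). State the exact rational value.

The answer is 16/19.

Reasoning:
1. combine G3, G4 in parallel: (-2*s^2 + 2*s + 3)/(2*s^2 + s - 1)
2. combine G5, G6 in parallel: (-1)/2
3. feedback reduction of (G3+G4), (G5+G6): (-4*s^2 + 4*s + 6)/(6*s^2 - 5)
4. apply the feedback formula to [(G3+G4)/(1+(G3+G4)*(G5+G6))], G7: (-8*s^3 + 20*s + 12)/(10*s^3 + 20*s^2 - 13*s - 19)
5. multiply G1, G2, [[(G3+G4)/(1+(G3+G4)*(G5+G6))]/(1-[(G3+G4)/(1+(G3+G4)*(G5+G6))]*G7)] (series): (16*s^4 + 64*s^3 - 40*s^2 - 184*s - 96)/(10*s^5 - 30*s^4 - 53*s^3 + 166*s^2 + 17*s - 114)
Step 5 gives the overall T(s). Then T(0) = -96/(-114) = 16/19.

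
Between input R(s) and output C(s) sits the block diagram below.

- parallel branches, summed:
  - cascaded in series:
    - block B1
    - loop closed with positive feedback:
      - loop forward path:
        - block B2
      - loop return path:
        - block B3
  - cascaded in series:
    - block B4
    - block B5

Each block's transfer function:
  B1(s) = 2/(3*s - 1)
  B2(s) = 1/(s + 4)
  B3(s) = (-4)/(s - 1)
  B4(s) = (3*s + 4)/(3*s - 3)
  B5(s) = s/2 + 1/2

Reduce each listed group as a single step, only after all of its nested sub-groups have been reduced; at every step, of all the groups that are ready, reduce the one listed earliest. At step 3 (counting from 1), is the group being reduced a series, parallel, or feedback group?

Answer: series

Working:
Step 1. reduce the feedback loop with forward B2 and return B3
Step 2. series reduction of B1, [B2/(1-B2*B3)]
Step 3. cascade B4, B5
Step 4. reduce the parallel group (B1*[B2/(1-B2*B3)]), (B4*B5)
So the answer for step 3 is series.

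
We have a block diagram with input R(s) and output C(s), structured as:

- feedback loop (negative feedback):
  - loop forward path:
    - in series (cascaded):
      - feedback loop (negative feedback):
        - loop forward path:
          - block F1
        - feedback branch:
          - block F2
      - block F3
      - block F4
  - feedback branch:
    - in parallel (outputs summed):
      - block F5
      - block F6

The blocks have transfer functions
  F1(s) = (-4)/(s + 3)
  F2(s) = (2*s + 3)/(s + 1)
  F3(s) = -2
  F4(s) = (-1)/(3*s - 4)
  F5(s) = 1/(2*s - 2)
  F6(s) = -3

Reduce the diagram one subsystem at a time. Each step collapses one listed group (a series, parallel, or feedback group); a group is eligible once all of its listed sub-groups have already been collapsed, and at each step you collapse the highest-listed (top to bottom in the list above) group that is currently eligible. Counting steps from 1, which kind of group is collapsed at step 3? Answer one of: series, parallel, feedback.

[1] collapse the loop (F1 forward, F2 return)
[2] combine [F1/(1+F1*F2)], F3, F4 in series
[3] add F5, F6 (parallel)
[4] reduce the feedback loop with forward ([F1/(1+F1*F2)]*F3*F4) and return (F5+F6)
At step 3 the group reduced is parallel.

Therefore the answer is parallel.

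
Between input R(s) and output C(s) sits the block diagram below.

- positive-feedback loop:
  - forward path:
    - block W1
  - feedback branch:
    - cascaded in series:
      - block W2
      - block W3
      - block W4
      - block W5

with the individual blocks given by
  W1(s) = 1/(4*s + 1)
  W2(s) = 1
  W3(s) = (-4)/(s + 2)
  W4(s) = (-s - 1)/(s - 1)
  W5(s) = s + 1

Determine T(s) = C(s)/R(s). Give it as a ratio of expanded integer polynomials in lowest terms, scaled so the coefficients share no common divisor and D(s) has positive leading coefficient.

First reduce the diagram to T(s).

Step 1 - combine W2, W3, W4, W5 in series; result (4*s^2 + 8*s + 4)/(s^2 + s - 2)
Step 2 - apply the feedback formula to W1, (W2*W3*W4*W5); the result is T(s) itself (integer coefficients, no common factor, positive leading denominator coefficient)

Answer: (s^2 + s - 2)/(4*s^3 + s^2 - 15*s - 6)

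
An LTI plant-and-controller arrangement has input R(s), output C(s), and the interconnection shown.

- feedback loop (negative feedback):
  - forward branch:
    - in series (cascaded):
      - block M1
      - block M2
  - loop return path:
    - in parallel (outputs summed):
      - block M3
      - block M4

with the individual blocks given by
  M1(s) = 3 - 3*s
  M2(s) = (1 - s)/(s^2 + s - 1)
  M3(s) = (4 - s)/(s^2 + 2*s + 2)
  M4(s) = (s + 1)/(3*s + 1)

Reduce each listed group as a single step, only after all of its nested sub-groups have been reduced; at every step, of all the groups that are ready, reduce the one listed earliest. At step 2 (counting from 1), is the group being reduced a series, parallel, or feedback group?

Answer: parallel

Working:
[1] series reduction of M1, M2
[2] reduce the parallel group M3, M4
[3] collapse the loop ((M1*M2) forward, (M3+M4) return)
The group at step 2 is a parallel group.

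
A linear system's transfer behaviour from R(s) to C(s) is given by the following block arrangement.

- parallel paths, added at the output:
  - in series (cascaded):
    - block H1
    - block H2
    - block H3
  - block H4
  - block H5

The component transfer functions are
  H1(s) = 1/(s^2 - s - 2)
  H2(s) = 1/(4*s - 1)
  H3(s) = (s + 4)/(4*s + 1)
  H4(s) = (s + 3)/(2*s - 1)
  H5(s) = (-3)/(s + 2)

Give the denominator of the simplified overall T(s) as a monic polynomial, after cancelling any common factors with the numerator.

Step 1: series reduction of H1, H2, H3 gives (s + 4)/(16*s^4 - 16*s^3 - 33*s^2 + s + 2)
Step 2: reduce the parallel group (H1*H2*H3), H4, H5 gives (16*s^6 - 32*s^5 + 127*s^4 - 108*s^3 - 285*s^2 + 17*s + 10)/(32*s^6 + 16*s^5 - 146*s^4 - 65*s^3 + 73*s^2 + 4*s - 4)
That last expression is T(s), already simplified. Scaling its denominator by 1/32 (the reciprocal of the leading coefficient) yields the monic denominator.

Answer: s^6 + s^5/2 - 73*s^4/16 - 65*s^3/32 + 73*s^2/32 + s/8 - 1/8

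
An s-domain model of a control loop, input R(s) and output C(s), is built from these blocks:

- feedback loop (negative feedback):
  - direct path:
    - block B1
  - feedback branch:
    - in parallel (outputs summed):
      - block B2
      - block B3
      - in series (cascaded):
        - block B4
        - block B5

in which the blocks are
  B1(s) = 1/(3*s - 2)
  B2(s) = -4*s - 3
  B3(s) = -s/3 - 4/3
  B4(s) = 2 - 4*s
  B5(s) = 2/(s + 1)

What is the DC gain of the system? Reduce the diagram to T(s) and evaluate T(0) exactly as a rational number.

Step 1 - combine B4, B5 in series; result (4 - 8*s)/(s + 1)
Step 2 - add B2, B3, (B4*B5) (parallel); result (-13*s^2 - 50*s - 1)/(3*s + 3)
Step 3 - feedback reduction of B1, (B2+B3+(B4*B5)); result (-3*s - 3)/(4*s^2 + 47*s + 7)
DC gain: substitute s = 0 into T(s) from step 3: T(0) = -3/7.

Answer: -3/7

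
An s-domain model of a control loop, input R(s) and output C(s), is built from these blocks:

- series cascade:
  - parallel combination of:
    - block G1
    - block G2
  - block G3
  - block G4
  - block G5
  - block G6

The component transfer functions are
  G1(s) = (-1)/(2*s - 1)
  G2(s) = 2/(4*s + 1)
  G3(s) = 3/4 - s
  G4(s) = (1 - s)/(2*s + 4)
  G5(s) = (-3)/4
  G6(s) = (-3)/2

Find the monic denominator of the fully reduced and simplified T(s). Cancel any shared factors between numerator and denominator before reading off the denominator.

(1) sum the parallel branches G1, G2 -> (-3)/(8*s^2 - 2*s - 1)
(2) combine (G1+G2), G3, G4, G5, G6 in series -> (-108*s^2 + 189*s - 81)/(512*s^3 + 896*s^2 - 320*s - 128)
The result of step 2 is T(s) in lowest terms. Its denominator has leading coefficient 512; dividing the denominator through by 512 makes it monic.

Final answer: s^3 + 7*s^2/4 - 5*s/8 - 1/4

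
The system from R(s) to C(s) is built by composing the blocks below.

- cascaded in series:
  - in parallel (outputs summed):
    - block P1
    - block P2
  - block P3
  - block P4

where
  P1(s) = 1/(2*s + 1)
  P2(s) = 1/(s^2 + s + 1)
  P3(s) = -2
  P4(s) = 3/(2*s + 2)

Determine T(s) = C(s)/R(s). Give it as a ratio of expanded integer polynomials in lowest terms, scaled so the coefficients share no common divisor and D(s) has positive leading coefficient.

First reduce the diagram to T(s).

Step 1 - add P1, P2 (parallel); result (s^2 + 3*s + 2)/(2*s^3 + 3*s^2 + 3*s + 1)
Step 2 - multiply (P1+P2), P3, P4 (series); the result is T(s) itself (integer coefficients, no common factor, positive leading denominator coefficient)

Answer: (-3*s - 6)/(2*s^3 + 3*s^2 + 3*s + 1)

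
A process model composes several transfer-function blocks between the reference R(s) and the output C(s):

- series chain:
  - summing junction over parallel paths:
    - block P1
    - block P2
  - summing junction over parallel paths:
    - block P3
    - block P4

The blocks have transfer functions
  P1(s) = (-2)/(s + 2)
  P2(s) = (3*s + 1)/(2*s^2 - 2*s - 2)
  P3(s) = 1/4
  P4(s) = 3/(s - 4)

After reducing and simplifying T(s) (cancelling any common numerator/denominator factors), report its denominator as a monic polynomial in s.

Step 1: combine P1, P2 in parallel, giving (-s^2 + 11*s + 6)/(2*s^3 + 2*s^2 - 6*s - 4)
Step 2: combine P3, P4 in parallel, giving (s + 8)/(4*s - 16)
Step 3: multiply (P1+P2), (P3+P4) (series), giving (-s^3 + 3*s^2 + 94*s + 48)/(8*s^4 - 24*s^3 - 56*s^2 + 80*s + 64)
T(s) is the step-3 result (common factors already cancelled). Leading coefficient of the denominator: 8. Divide through by 8 for the monic polynomial.

Answer: s^4 - 3*s^3 - 7*s^2 + 10*s + 8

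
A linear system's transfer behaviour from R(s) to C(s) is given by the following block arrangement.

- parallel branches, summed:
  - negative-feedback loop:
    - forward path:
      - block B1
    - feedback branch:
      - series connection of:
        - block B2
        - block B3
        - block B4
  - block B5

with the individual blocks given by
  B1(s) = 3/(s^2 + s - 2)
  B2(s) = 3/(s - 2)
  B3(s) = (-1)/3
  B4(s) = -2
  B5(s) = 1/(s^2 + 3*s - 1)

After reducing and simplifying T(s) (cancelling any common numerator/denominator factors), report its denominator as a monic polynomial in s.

First reduce the diagram to T(s).

(1) combine B2, B3, B4 in series gives 2/(s - 2)
(2) close the feedback loop around B1, (B2*B3*B4) gives (3*s - 6)/(s^3 - s^2 - 4*s + 10)
(3) parallel reduction of [B1/(1+B1*(B2*B3*B4))], B5 gives (4*s^3 + 2*s^2 - 25*s + 16)/(s^5 + 2*s^4 - 8*s^3 - s^2 + 34*s - 10)
That last expression is T(s), already simplified, and its denominator is already monic.

Answer: s^5 + 2*s^4 - 8*s^3 - s^2 + 34*s - 10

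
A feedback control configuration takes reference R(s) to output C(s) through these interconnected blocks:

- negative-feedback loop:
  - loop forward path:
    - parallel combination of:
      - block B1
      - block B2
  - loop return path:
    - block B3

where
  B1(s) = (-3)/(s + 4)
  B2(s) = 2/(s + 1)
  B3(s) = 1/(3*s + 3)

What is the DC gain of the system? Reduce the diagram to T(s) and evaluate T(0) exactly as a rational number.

1. sum the parallel branches B1, B2 -> (5 - s)/(s^2 + 5*s + 4)
2. feedback reduction of (B1+B2), B3 -> (-3*s^2 + 12*s + 15)/(3*s^3 + 18*s^2 + 26*s + 17)
That last expression is T(s); at s = 0 only the constant terms survive, so T(0) = 15/17.

Therefore the answer is 15/17.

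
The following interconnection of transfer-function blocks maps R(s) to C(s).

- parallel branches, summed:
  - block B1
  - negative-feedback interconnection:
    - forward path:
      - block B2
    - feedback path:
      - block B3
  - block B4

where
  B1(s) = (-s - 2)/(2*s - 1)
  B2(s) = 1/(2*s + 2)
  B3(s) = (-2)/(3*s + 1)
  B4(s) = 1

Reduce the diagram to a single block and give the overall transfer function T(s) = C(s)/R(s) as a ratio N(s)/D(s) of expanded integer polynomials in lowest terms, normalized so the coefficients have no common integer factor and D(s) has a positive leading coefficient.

1. close the feedback loop around B2, B3 -> (3*s + 1)/(6*s^2 + 8*s)
2. reduce the parallel group B1, [B2/(1+B2*B3)], B4, giving the overall T(s)

Therefore the answer is (6*s^3 - 4*s^2 - 25*s - 1)/(12*s^3 + 10*s^2 - 8*s).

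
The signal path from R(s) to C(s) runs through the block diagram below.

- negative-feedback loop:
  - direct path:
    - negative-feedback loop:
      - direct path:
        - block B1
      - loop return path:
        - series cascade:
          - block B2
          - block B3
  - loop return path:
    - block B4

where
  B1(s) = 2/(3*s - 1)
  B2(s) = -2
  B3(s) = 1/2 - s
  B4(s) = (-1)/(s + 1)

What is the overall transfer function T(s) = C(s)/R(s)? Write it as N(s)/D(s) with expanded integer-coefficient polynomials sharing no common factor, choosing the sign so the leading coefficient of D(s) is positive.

1. combine B2, B3 in series: 2*s - 1
2. apply the feedback formula to B1, (B2*B3): 2/(7*s - 3)
3. close the feedback loop around [B1/(1+B1*(B2*B3))], B4, giving the overall T(s)

Therefore the answer is (2*s + 2)/(7*s^2 + 4*s - 5).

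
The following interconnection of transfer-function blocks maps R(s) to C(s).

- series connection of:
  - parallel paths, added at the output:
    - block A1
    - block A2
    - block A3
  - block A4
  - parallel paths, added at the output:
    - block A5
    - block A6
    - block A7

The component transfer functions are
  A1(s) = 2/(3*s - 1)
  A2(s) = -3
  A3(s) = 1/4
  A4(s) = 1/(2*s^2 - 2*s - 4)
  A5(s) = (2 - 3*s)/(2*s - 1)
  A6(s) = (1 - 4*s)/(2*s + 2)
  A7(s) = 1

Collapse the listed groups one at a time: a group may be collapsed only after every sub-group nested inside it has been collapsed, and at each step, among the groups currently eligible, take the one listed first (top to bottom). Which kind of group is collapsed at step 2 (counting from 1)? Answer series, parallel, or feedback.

(1) parallel reduction of A1, A2, A3
(2) sum the parallel branches A5, A6, A7
(3) series reduction of (A1+A2+A3), A4, (A5+A6+A7)
At step 2 the group reduced is parallel.

Hence the answer: parallel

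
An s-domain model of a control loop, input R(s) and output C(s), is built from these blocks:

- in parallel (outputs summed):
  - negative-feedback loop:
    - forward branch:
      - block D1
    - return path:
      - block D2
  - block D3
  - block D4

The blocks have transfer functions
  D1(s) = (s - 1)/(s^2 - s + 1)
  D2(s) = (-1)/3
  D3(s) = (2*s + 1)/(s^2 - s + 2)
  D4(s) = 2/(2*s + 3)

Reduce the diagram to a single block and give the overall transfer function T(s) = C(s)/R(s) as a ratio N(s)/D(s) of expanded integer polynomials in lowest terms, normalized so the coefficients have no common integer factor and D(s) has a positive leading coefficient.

Step 1. feedback reduction of D1, D2: (3*s - 3)/(3*s^2 - 4*s + 4)
Step 2. sum the parallel branches [D1/(1+D1*D2)], D3, D4; the result is T(s) itself (integer coefficients, no common factor, positive leading denominator coefficient)

Answer: (24*s^4 - 9*s^3 + 21*s^2 + 11*s + 10)/(6*s^5 - 5*s^4 + 7*s^3 + 18*s^2 - 20*s + 24)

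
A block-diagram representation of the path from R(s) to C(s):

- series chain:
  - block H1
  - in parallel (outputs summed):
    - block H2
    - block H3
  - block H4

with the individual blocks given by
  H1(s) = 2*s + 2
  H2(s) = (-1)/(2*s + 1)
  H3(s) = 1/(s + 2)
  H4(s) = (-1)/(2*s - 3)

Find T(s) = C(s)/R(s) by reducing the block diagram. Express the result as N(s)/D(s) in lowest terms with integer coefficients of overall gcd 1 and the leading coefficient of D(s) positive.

Step 1. combine H2, H3 in parallel -> (s - 1)/(2*s^2 + 5*s + 2)
Step 2. series reduction of H1, (H2+H3), H4: this yields T(s), and no further normalization is needed

Final answer: (2 - 2*s^2)/(4*s^3 + 4*s^2 - 11*s - 6)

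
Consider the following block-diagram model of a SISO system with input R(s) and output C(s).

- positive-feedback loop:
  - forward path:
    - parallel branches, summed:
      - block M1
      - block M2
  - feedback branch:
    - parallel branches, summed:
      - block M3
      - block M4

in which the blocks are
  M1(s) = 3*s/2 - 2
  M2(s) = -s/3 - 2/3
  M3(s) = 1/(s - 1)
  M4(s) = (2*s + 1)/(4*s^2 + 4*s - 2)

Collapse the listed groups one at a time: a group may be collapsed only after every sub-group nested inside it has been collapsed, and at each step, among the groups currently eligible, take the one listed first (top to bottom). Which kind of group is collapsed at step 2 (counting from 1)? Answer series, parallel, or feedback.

Step 1 - sum the parallel branches M1, M2
Step 2 - reduce the parallel group M3, M4
Step 3 - close the feedback loop around (M1+M2), (M3+M4)
The group at step 2 is a parallel group.

Answer: parallel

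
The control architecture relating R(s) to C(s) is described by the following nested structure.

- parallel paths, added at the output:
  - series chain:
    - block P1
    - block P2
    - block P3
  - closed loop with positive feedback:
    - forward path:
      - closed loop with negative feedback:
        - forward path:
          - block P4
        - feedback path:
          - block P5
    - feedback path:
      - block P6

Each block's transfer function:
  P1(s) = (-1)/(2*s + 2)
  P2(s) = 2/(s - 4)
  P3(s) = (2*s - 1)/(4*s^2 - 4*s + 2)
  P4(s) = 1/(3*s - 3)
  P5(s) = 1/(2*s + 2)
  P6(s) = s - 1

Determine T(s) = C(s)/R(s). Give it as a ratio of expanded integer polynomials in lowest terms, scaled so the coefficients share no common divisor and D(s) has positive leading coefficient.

The answer is (8*s^5 - 24*s^4 - 44*s^3 + 20*s^2 + 10*s - 19)/(16*s^6 - 64*s^5 - 20*s^4 + 88*s^3 - 26*s^2 - 30*s + 24).

Reasoning:
Step 1: cascade P1, P2, P3; result (1 - 2*s)/(4*s^4 - 16*s^3 - 2*s^2 + 10*s - 8)
Step 2: apply the feedback formula to P4, P5; result (2*s + 2)/(6*s^2 - 5)
Step 3: collapse the loop ([P4/(1+P4*P5)] forward, P6 return); result (2*s + 2)/(4*s^2 - 3)
Step 4: reduce the parallel group (P1*P2*P3), [[P4/(1+P4*P5)]/(1-[P4/(1+P4*P5)]*P6)], which is the overall transfer function T(s) = C(s)/R(s) in lowest terms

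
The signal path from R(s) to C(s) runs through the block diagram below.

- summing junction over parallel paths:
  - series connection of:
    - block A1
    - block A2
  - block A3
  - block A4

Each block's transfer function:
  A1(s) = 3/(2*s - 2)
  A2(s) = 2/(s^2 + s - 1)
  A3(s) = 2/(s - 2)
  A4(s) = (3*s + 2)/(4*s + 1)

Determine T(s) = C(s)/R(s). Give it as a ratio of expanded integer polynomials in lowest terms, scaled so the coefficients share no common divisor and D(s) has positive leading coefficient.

1. combine A1, A2 in series -> 3/(s^3 - 2*s + 1)
2. sum the parallel branches (A1*A2), A3, A4; the result is T(s) itself (integer coefficients, no common factor, positive leading denominator coefficient)

Hence the answer: (3*s^5 + 4*s^4 - 8*s^3 + 7*s^2 - 13*s - 8)/(4*s^5 - 7*s^4 - 10*s^3 + 18*s^2 - 3*s - 2)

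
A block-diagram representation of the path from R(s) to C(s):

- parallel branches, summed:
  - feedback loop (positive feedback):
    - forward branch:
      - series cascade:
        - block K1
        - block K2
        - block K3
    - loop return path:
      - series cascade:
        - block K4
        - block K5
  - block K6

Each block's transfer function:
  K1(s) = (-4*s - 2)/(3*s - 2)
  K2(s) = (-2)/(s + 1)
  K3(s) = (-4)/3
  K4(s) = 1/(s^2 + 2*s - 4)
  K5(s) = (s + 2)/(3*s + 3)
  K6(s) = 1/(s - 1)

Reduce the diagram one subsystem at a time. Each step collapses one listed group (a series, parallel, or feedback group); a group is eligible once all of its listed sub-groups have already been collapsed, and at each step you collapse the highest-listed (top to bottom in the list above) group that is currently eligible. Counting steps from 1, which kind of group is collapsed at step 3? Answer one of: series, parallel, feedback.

Reducing step by step:

[1] series reduction of K1, K2, K3
[2] combine K4, K5 in series
[3] close the feedback loop around (K1*K2*K3), (K4*K5)
[4] sum the parallel branches [(K1*K2*K3)/(1-(K1*K2*K3)*(K4*K5))], K6
At step 3 the group reduced is feedback.

Answer: feedback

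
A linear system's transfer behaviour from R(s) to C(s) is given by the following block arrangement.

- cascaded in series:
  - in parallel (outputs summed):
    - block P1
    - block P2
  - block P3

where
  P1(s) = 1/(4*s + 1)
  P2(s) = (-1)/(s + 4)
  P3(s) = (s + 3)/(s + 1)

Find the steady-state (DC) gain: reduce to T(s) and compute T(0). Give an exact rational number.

Reducing step by step:

Step 1. reduce the parallel group P1, P2; result (3 - 3*s)/(4*s^2 + 17*s + 4)
Step 2. reduce the series chain (P1+P2), P3; result (-3*s^2 - 6*s + 9)/(4*s^3 + 21*s^2 + 21*s + 4)
The step-2 result is T(s). Setting s = 0: T(0) = 9/4.

Answer: 9/4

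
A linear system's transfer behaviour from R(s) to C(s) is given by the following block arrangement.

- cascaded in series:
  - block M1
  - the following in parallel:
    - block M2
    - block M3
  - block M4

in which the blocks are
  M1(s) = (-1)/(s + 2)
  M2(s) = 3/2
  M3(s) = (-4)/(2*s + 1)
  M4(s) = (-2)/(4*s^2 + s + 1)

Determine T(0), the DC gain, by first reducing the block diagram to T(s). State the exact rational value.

First reduce the diagram to T(s).

Step 1 - reduce the parallel group M2, M3 = (6*s - 5)/(4*s + 2)
Step 2 - series reduction of M1, (M2+M3), M4 = (6*s - 5)/(8*s^4 + 22*s^3 + 15*s^2 + 7*s + 2)
DC gain: substitute s = 0 into T(s) from step 2: T(0) = -5/2.

Answer: -5/2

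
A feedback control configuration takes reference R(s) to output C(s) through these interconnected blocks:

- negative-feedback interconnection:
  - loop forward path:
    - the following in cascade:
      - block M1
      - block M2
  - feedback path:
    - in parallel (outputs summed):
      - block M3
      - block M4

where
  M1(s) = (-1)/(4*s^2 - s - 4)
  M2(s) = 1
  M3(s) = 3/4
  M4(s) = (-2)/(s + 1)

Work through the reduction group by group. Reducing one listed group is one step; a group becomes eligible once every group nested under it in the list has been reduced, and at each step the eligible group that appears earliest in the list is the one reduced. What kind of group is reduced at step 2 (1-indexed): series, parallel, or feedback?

Answer: parallel

Working:
Step 1 - reduce the series chain M1, M2
Step 2 - combine M3, M4 in parallel
Step 3 - reduce the feedback loop with forward (M1*M2) and return (M3+M4)
Step 2: parallel.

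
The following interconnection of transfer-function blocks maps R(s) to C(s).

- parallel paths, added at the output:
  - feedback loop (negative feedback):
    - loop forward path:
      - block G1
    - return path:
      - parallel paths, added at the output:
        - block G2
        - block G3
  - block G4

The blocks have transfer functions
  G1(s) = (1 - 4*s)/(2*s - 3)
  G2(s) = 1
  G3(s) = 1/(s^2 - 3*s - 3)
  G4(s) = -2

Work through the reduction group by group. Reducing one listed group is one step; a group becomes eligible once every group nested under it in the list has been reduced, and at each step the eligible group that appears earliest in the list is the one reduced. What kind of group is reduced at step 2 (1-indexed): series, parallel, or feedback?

1. add G2, G3 (parallel)
2. apply the feedback formula to G1, (G2+G3)
3. parallel reduction of [G1/(1+G1*(G2+G3))], G4
The group at step 2 is a feedback group.

Therefore the answer is feedback.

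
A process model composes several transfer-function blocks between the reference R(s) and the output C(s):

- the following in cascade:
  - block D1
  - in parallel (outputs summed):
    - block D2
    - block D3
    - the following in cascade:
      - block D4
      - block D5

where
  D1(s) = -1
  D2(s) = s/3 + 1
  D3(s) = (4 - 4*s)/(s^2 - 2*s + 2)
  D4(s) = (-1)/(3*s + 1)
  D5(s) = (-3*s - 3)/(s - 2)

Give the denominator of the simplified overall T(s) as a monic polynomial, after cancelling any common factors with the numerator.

Reducing step by step:

(1) cascade D4, D5; result (3*s + 3)/(3*s^2 - 5*s - 2)
(2) reduce the parallel group D2, D3, (D4*D5); result (3*s^5 - 2*s^4 - 46*s^3 + 123*s^2 - 58*s - 18)/(9*s^4 - 33*s^3 + 42*s^2 - 18*s - 12)
(3) cascade D1, (D2+D3+(D4*D5)); result (-3*s^5 + 2*s^4 + 46*s^3 - 123*s^2 + 58*s + 18)/(9*s^4 - 33*s^3 + 42*s^2 - 18*s - 12)
That last expression is T(s), already simplified. Scaling its denominator by 1/9 (the reciprocal of the leading coefficient) yields the monic denominator.

Answer: s^4 - 11*s^3/3 + 14*s^2/3 - 2*s - 4/3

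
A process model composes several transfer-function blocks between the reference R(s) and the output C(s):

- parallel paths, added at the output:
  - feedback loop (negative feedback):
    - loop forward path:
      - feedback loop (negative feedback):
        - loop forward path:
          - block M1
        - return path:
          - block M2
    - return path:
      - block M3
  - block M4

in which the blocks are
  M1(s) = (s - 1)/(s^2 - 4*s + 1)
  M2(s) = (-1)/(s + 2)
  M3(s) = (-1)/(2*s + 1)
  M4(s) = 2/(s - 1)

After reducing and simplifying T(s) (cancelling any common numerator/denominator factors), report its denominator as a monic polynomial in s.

Step 1 - apply the feedback formula to M1, M2 = (s^2 + s - 2)/(s^3 - 2*s^2 - 8*s + 3)
Step 2 - collapse the loop ([M1/(1+M1*M2)] forward, M3 return) = (2*s^3 + 3*s^2 - 3*s - 2)/(2*s^4 - 3*s^3 - 19*s^2 - 3*s + 5)
Step 3 - add [[M1/(1+M1*M2)]/(1+[M1/(1+M1*M2)]*M3)], M4 (parallel) = (6*s^4 - 5*s^3 - 44*s^2 - 5*s + 12)/(2*s^5 - 5*s^4 - 16*s^3 + 16*s^2 + 8*s - 5)
No further cancellation is possible in the step-3 result, so that is T(s). Its denominator becomes monic after dividing by the leading coefficient 2.

Therefore the answer is s^5 - 5*s^4/2 - 8*s^3 + 8*s^2 + 4*s - 5/2.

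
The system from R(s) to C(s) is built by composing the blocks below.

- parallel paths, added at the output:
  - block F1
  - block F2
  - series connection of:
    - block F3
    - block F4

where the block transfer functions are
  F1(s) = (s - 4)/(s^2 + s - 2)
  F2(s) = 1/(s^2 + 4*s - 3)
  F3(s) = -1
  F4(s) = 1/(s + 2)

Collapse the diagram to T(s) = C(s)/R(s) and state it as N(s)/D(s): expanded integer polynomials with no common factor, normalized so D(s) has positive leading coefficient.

Step 1. combine F3, F4 in series -> (-1)/(s + 2)
Step 2. parallel reduction of F1, F2, (F3*F4); the result is T(s) itself (integer coefficients, no common factor, positive leading denominator coefficient)

Final answer: (-2*s^2 - 11*s + 7)/(s^4 + 5*s^3 - s^2 - 11*s + 6)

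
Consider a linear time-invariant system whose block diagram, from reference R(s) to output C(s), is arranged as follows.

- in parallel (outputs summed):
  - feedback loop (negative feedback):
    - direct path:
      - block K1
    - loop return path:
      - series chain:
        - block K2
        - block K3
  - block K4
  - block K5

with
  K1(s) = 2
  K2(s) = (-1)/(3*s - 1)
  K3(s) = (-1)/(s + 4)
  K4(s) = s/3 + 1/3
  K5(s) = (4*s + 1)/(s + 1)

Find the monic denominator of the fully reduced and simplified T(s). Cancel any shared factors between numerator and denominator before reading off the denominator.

Step 1 - series reduction of K2, K3, giving 1/(3*s^2 + 11*s - 4)
Step 2 - feedback reduction of K1, (K2*K3), giving (6*s^2 + 22*s - 8)/(3*s^2 + 11*s - 2)
Step 3 - reduce the parallel group [K1/(1+K1*(K2*K3))], K4, K5, giving (3*s^4 + 71*s^3 + 248*s^2 + 58*s - 32)/(9*s^3 + 42*s^2 + 27*s - 6)
Step 3 gives the fully reduced T(s), with no common factor left to cancel. The denominator's leading coefficient is 9, so divide each of its coefficients by 9 to get the monic form.

Hence the answer: s^3 + 14*s^2/3 + 3*s - 2/3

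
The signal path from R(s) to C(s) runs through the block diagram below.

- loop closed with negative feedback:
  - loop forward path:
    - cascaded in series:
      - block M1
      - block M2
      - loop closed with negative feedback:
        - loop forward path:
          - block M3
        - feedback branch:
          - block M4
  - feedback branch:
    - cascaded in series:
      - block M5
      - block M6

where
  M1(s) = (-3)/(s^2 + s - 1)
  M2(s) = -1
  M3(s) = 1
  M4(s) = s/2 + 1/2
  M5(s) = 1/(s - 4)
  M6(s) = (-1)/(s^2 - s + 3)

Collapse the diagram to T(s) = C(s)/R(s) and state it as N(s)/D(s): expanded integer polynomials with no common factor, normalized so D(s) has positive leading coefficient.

[1] close the feedback loop around M3, M4: 2/(s + 3)
[2] cascade M1, M2, [M3/(1+M3*M4)]: 6/(s^3 + 4*s^2 + 2*s - 3)
[3] series reduction of M5, M6: (-1)/(s^3 - 5*s^2 + 7*s - 12)
[4] close the feedback loop around (M1*M2*[M3/(1+M3*M4)]), (M5*M6), giving the overall T(s)

Final answer: (6*s^3 - 30*s^2 + 42*s - 72)/(s^6 - s^5 - 11*s^4 + 3*s^3 - 19*s^2 - 45*s + 30)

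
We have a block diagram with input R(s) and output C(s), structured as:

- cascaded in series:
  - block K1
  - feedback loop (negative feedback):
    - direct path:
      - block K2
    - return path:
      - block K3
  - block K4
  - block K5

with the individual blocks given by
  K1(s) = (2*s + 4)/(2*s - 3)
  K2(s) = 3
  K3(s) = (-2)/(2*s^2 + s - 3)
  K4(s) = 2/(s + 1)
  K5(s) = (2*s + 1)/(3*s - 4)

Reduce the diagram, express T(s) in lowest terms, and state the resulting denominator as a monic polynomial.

Reducing step by step:

[1] feedback reduction of K2, K3; result (6*s^2 + 3*s - 9)/(2*s^2 + s - 9)
[2] cascade K1, [K2/(1+K2*K3)], K4, K5; result (48*s^4 + 144*s^3 + 36*s^2 - 156*s - 72)/(12*s^5 - 16*s^4 - 75*s^3 + 118*s^2 + 57*s - 108)
Step 2 gives the fully reduced T(s), with no common factor left to cancel. The denominator's leading coefficient is 12, so divide each of its coefficients by 12 to get the monic form.

Answer: s^5 - 4*s^4/3 - 25*s^3/4 + 59*s^2/6 + 19*s/4 - 9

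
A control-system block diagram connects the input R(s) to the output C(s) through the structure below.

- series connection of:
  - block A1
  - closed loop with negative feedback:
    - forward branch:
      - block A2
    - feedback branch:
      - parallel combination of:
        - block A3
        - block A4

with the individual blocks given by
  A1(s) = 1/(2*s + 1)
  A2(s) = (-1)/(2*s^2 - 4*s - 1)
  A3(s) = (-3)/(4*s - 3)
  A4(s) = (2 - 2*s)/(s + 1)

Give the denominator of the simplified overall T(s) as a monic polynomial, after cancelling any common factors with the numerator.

Answer: s^5 - 5*s^4/4 - 13*s^3/8 - 3*s^2/8 + 3*s/2 + 3/4

Working:
1. add A3, A4 (parallel), giving (-8*s^2 + 11*s - 9)/(4*s^2 + s - 3)
2. reduce the feedback loop with forward A2 and return (A3+A4), giving (-4*s^2 - s + 3)/(8*s^4 - 14*s^3 - 6*s^2 + 12)
3. reduce the series chain A1, [A2/(1+A2*(A3+A4))], giving (-4*s^2 - s + 3)/(16*s^5 - 20*s^4 - 26*s^3 - 6*s^2 + 24*s + 12)
T(s) is the step-3 result (common factors already cancelled). Leading coefficient of the denominator: 16. Divide through by 16 for the monic polynomial.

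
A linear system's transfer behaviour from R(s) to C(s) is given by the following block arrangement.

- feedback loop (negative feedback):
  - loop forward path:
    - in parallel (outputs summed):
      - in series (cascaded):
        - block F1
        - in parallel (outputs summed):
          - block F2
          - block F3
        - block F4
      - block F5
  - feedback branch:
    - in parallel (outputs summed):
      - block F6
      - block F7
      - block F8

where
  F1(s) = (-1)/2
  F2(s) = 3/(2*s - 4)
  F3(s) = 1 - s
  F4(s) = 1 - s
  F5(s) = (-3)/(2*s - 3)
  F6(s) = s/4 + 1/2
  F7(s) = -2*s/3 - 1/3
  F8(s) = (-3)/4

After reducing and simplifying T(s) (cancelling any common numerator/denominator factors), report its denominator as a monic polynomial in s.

The answer is s^5 - 41*s^4/10 + 9*s^3/5 + 307*s^2/20 - 259*s/10 + 141/20.

Reasoning:
1. sum the parallel branches F2, F3 gives (-2*s^2 + 6*s - 1)/(2*s - 4)
2. multiply F1, (F2+F3), F4 (series) gives (-2*s^3 + 8*s^2 - 7*s + 1)/(4*s - 8)
3. combine (F1*(F2+F3)*F4), F5 in parallel gives (-4*s^4 + 22*s^3 - 38*s^2 + 11*s + 21)/(8*s^2 - 28*s + 24)
4. reduce the parallel group F6, F7, F8 gives -5*s/12 - 7/12
5. reduce the feedback loop with forward ((F1*(F2+F3)*F4)+F5) and return (F6+F7+F8) gives (-48*s^4 + 264*s^3 - 456*s^2 + 132*s + 252)/(20*s^5 - 82*s^4 + 36*s^3 + 307*s^2 - 518*s + 141)
The result of step 5 is T(s) in lowest terms. Its denominator has leading coefficient 20; dividing the denominator through by 20 makes it monic.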